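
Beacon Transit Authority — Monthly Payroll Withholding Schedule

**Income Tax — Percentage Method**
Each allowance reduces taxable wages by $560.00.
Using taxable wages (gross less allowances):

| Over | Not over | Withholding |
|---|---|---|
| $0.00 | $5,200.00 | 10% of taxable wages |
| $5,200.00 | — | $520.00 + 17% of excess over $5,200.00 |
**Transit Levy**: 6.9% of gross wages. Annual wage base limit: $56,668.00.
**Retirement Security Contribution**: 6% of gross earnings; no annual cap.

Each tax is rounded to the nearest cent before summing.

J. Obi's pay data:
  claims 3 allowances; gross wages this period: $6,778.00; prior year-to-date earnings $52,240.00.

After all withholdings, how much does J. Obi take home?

$5,555.99

Income Tax: taxable = $6,778.00 − 3×$560.00 = $5,098.00
  10% × $5,098.00 = $509.80
Transit Levy: cap $56,668.00 − YTD $52,240.00 = $4,428.00 subject; 6.9% × $4,428.00 = $305.53
Retirement Security Contribution: 6% × $6,778.00 = $406.68
Total withheld: $509.80 + $305.53 + $406.68 = $1,222.01
Net pay: $6,778.00 − $1,222.01 = $5,555.99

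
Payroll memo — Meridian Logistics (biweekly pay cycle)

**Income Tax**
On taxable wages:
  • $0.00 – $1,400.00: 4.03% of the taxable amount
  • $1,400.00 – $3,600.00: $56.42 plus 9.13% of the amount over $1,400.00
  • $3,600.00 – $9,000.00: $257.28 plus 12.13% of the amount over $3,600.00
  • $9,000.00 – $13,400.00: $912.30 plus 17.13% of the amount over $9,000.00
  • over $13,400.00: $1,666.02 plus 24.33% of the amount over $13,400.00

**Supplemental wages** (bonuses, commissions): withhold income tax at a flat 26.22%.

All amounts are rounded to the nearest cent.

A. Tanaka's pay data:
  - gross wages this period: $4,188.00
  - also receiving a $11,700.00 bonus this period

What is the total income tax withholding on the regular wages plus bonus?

Income Tax: taxable = $4,188.00
  $257.28 + 12.13% × ($4,188.00 − $3,600.00) = $257.28 + 12.13% × $588.00 = $328.60
Supplemental (26.22% flat on bonus): 26.22% × $11,700.00 = $3,067.74
Total income tax: $328.60 + $3,067.74 = $3,396.34

$3,396.34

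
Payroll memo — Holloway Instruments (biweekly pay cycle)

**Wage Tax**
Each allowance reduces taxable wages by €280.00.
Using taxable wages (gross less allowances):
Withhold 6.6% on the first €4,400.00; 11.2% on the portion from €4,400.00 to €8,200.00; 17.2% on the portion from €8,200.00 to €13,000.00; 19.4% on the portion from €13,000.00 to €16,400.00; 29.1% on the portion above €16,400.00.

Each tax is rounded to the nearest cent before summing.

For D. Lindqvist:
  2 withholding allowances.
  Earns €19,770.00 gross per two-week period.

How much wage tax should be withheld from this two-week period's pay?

€3,018.91

Wage Tax: taxable = €19,770.00 − 2×€280.00 = €19,210.00
  €2,201.20 + 29.1% × (€19,210.00 − €16,400.00) = €2,201.20 + 29.1% × €2,810.00 = €3,018.91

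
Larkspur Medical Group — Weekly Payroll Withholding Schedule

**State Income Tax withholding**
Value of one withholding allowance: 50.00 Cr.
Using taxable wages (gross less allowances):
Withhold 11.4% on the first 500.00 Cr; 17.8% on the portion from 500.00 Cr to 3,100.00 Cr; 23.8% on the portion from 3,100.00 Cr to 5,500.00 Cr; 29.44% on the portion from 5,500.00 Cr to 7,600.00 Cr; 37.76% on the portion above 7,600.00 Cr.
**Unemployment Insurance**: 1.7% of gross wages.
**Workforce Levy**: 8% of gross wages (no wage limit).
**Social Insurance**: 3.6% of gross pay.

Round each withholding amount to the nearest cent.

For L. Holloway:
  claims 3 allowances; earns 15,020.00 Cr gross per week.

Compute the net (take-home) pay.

8,567.95 Cr

State Income Tax: taxable = 15,020.00 Cr − 3×50.00 Cr = 14,870.00 Cr
  1,709.24 Cr + 37.76% × (14,870.00 Cr − 7,600.00 Cr) = 1,709.24 Cr + 37.76% × 7,270.00 Cr = 4,454.39 Cr
Unemployment Insurance: 1.7% × 15,020.00 Cr = 255.34 Cr
Workforce Levy: 8% × 15,020.00 Cr = 1,201.60 Cr
Social Insurance: 3.6% × 15,020.00 Cr = 540.72 Cr
Total withheld: 4,454.39 Cr + 255.34 Cr + 1,201.60 Cr + 540.72 Cr = 6,452.05 Cr
Net pay: 15,020.00 Cr − 6,452.05 Cr = 8,567.95 Cr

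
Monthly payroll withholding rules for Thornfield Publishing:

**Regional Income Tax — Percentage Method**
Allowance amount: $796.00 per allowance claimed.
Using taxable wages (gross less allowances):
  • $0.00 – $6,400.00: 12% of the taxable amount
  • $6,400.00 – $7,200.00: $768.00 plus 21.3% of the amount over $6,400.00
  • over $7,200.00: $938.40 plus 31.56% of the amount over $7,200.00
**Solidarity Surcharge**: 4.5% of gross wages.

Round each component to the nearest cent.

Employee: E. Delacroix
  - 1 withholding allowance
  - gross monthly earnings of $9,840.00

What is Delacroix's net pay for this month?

$7,876.83

Regional Income Tax: taxable = $9,840.00 − 1×$796.00 = $9,044.00
  $938.40 + 31.56% × ($9,044.00 − $7,200.00) = $938.40 + 31.56% × $1,844.00 = $1,520.37
Solidarity Surcharge: 4.5% × $9,840.00 = $442.80
Total withheld: $1,520.37 + $442.80 = $1,963.17
Net pay: $9,840.00 − $1,963.17 = $7,876.83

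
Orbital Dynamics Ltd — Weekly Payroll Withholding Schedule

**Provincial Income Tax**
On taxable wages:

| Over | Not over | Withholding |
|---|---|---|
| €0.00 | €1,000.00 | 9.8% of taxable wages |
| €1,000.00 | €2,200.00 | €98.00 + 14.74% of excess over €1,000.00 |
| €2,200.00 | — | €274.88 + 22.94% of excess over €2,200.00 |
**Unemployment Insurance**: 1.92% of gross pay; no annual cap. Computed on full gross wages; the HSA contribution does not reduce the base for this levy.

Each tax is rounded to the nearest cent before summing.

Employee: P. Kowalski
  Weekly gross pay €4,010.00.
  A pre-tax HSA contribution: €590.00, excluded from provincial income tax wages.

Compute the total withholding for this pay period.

€631.74

Provincial Income Tax: taxable = €4,010.00 − €590.00 = €3,420.00
  €274.88 + 22.94% × (€3,420.00 − €2,200.00) = €274.88 + 22.94% × €1,220.00 = €554.75
Unemployment Insurance: 1.92% × €4,010.00 = €76.99
Total: €554.75 + €76.99 = €631.74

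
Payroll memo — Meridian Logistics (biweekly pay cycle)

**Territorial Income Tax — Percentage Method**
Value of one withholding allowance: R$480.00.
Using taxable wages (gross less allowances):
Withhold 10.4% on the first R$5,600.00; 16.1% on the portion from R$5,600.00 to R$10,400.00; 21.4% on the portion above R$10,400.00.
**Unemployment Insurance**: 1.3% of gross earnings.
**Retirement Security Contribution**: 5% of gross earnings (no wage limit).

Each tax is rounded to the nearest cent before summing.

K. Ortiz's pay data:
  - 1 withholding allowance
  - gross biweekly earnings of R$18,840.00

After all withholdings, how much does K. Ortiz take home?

Territorial Income Tax: taxable = R$18,840.00 − 1×R$480.00 = R$18,360.00
  R$1,355.20 + 21.4% × (R$18,360.00 − R$10,400.00) = R$1,355.20 + 21.4% × R$7,960.00 = R$3,058.64
Unemployment Insurance: 1.3% × R$18,840.00 = R$244.92
Retirement Security Contribution: 5% × R$18,840.00 = R$942.00
Total withheld: R$3,058.64 + R$244.92 + R$942.00 = R$4,245.56
Net pay: R$18,840.00 − R$4,245.56 = R$14,594.44

R$14,594.44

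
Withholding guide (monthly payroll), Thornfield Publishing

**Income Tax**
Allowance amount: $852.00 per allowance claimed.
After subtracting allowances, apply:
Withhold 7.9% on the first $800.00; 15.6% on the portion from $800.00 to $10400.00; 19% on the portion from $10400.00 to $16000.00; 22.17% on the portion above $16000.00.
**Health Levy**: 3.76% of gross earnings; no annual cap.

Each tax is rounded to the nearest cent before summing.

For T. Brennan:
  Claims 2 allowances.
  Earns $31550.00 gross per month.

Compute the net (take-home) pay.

Income Tax: taxable = $31550.00 − 2×$852.00 = $29846.00
  $2624.80 + 22.17% × ($29846.00 − $16000.00) = $2624.80 + 22.17% × $13846.00 = $5694.46
Health Levy: 3.76% × $31550.00 = $1186.28
Total withheld: $5694.46 + $1186.28 = $6880.74
Net pay: $31550.00 − $6880.74 = $24669.26

$24669.26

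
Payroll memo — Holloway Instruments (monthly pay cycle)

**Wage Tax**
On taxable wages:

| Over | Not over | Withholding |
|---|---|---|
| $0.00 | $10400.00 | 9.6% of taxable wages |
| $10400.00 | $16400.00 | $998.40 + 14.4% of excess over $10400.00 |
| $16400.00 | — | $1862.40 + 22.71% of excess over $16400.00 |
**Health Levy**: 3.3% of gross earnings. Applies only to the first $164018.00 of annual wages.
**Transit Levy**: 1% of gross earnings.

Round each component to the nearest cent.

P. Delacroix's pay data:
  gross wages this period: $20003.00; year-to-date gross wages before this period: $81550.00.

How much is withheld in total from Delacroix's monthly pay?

$3540.77

Wage Tax: taxable = $20003.00
  $1862.40 + 22.71% × ($20003.00 − $16400.00) = $1862.40 + 22.71% × $3603.00 = $2680.64
Health Levy: 3.3% × $20003.00 = $660.10
Transit Levy: 1% × $20003.00 = $200.03
Total: $2680.64 + $660.10 + $200.03 = $3540.77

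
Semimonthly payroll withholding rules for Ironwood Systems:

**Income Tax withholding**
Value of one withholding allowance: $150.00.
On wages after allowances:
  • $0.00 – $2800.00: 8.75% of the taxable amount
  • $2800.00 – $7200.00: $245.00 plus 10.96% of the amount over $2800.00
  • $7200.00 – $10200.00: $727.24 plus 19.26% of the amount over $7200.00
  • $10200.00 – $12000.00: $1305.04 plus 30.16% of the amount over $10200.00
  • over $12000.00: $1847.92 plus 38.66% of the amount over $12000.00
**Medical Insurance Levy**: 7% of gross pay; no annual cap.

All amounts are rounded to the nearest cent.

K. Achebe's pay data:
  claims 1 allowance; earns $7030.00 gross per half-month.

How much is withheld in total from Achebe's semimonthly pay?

$1184.27

Income Tax: taxable = $7030.00 − 1×$150.00 = $6880.00
  $245.00 + 10.96% × ($6880.00 − $2800.00) = $245.00 + 10.96% × $4080.00 = $692.17
Medical Insurance Levy: 7% × $7030.00 = $492.10
Total: $692.17 + $492.10 = $1184.27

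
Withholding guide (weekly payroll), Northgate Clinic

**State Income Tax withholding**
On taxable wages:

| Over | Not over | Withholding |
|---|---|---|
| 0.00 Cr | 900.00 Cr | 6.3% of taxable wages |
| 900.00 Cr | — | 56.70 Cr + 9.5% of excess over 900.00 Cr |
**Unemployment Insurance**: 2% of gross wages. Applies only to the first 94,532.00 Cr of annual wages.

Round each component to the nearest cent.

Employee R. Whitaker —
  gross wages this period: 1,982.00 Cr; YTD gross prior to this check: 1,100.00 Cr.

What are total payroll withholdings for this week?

State Income Tax: taxable = 1,982.00 Cr
  56.70 Cr + 9.5% × (1,982.00 Cr − 900.00 Cr) = 56.70 Cr + 9.5% × 1,082.00 Cr = 159.49 Cr
Unemployment Insurance: 2% × 1,982.00 Cr = 39.64 Cr
Total: 159.49 Cr + 39.64 Cr = 199.13 Cr

199.13 Cr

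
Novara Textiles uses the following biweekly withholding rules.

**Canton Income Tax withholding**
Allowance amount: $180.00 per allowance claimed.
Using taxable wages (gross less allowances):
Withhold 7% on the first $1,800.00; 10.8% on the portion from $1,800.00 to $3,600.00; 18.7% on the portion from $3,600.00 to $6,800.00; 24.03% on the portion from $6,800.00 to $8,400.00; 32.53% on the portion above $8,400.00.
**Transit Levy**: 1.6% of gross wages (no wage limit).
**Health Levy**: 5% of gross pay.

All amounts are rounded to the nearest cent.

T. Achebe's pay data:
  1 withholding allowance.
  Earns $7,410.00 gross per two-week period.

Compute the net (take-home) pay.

$5,898.81

Canton Income Tax: taxable = $7,410.00 − 1×$180.00 = $7,230.00
  $918.80 + 24.03% × ($7,230.00 − $6,800.00) = $918.80 + 24.03% × $430.00 = $1,022.13
Transit Levy: 1.6% × $7,410.00 = $118.56
Health Levy: 5% × $7,410.00 = $370.50
Total withheld: $1,022.13 + $118.56 + $370.50 = $1,511.19
Net pay: $7,410.00 − $1,511.19 = $5,898.81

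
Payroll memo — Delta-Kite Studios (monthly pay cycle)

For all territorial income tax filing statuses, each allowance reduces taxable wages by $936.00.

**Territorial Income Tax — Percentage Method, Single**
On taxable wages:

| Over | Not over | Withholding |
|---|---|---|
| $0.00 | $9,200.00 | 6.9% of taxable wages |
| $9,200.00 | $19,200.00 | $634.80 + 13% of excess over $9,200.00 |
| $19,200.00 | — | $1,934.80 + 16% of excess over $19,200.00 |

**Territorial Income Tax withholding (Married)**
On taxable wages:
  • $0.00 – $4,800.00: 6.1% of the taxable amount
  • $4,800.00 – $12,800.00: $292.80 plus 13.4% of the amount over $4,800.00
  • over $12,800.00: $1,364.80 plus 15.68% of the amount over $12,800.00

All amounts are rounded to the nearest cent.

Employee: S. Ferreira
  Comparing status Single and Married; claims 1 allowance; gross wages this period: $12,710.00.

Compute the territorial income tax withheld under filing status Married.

Territorial Income Tax (Married): taxable = $12,710.00 − 1×$936.00 = $11,774.00
  $292.80 + 13.4% × ($11,774.00 − $4,800.00) = $292.80 + 13.4% × $6,974.00 = $1,227.32

$1,227.32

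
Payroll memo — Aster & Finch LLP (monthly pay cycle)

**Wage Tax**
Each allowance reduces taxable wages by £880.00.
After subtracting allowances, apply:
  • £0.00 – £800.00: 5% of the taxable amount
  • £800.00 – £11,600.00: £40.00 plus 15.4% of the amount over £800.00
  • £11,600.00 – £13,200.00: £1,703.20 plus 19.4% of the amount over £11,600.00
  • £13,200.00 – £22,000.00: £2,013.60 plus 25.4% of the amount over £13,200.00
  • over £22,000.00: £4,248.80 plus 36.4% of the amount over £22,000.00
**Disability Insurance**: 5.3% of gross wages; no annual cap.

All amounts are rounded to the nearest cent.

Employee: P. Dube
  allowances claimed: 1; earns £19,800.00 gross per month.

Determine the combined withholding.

Wage Tax: taxable = £19,800.00 − 1×£880.00 = £18,920.00
  £2,013.60 + 25.4% × (£18,920.00 − £13,200.00) = £2,013.60 + 25.4% × £5,720.00 = £3,466.48
Disability Insurance: 5.3% × £19,800.00 = £1,049.40
Total: £3,466.48 + £1,049.40 = £4,515.88

£4,515.88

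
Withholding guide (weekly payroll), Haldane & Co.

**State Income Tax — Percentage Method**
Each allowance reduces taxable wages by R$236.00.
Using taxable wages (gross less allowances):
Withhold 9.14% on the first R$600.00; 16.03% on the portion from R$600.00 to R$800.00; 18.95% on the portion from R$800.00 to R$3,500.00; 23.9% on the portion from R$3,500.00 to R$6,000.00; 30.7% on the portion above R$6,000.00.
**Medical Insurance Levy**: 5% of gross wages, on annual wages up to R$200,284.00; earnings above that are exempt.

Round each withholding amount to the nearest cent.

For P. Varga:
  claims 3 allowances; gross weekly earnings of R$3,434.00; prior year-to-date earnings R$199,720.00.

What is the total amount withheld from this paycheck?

State Income Tax: taxable = R$3,434.00 − 3×R$236.00 = R$2,726.00
  R$86.90 + 18.95% × (R$2,726.00 − R$800.00) = R$86.90 + 18.95% × R$1,926.00 = R$451.88
Medical Insurance Levy: cap R$200,284.00 − YTD R$199,720.00 = R$564.00 subject; 5% × R$564.00 = R$28.20
Total: R$451.88 + R$28.20 = R$480.08

R$480.08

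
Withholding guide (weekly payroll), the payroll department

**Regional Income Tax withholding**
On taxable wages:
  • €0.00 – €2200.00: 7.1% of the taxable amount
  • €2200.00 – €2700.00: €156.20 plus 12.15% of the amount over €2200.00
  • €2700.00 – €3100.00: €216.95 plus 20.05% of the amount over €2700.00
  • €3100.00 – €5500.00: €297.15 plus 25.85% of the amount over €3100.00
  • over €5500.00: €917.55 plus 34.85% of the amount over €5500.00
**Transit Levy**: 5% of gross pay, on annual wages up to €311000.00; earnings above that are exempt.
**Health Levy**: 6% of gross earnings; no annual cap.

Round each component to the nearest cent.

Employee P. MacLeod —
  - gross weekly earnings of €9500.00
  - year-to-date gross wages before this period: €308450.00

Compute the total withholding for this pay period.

€3009.05

Regional Income Tax: taxable = €9500.00
  €917.55 + 34.85% × (€9500.00 − €5500.00) = €917.55 + 34.85% × €4000.00 = €2311.55
Transit Levy: cap €311000.00 − YTD €308450.00 = €2550.00 subject; 5% × €2550.00 = €127.50
Health Levy: 6% × €9500.00 = €570.00
Total: €2311.55 + €127.50 + €570.00 = €3009.05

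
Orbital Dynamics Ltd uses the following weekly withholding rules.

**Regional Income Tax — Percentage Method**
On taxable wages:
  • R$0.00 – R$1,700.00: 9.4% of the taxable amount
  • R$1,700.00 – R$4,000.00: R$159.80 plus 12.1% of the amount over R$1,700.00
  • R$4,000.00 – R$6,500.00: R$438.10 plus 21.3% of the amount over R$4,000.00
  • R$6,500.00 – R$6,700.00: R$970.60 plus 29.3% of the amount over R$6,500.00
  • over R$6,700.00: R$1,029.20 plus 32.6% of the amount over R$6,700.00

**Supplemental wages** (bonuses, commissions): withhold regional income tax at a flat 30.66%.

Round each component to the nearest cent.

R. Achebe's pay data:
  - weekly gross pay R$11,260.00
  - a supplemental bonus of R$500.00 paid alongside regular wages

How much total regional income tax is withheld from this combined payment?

Regional Income Tax: taxable = R$11,260.00
  R$1,029.20 + 32.6% × (R$11,260.00 − R$6,700.00) = R$1,029.20 + 32.6% × R$4,560.00 = R$2,515.76
Supplemental (30.66% flat on bonus): 30.66% × R$500.00 = R$153.30
Total regional income tax: R$2,515.76 + R$153.30 = R$2,669.06

R$2,669.06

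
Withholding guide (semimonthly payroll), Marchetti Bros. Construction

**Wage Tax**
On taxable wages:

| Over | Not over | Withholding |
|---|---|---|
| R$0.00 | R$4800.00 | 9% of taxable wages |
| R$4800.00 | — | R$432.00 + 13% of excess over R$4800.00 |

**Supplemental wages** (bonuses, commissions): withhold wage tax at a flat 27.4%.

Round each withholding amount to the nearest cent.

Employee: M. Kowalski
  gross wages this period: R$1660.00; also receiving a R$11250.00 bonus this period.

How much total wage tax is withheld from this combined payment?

R$3231.90

Wage Tax: taxable = R$1660.00
  9% × R$1660.00 = R$149.40
Supplemental (27.4% flat on bonus): 27.4% × R$11250.00 = R$3082.50
Total wage tax: R$149.40 + R$3082.50 = R$3231.90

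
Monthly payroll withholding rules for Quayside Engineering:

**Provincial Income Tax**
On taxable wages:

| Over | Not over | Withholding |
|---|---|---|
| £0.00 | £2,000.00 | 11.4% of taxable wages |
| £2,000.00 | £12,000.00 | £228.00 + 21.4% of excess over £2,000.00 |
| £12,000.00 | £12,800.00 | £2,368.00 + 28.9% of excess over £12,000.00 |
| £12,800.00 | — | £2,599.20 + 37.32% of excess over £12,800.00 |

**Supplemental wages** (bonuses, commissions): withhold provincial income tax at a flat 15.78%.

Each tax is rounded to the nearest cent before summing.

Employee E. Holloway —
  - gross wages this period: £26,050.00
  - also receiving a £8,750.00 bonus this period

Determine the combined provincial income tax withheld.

£8,924.85

Provincial Income Tax: taxable = £26,050.00
  £2,599.20 + 37.32% × (£26,050.00 − £12,800.00) = £2,599.20 + 37.32% × £13,250.00 = £7,544.10
Supplemental (15.78% flat on bonus): 15.78% × £8,750.00 = £1,380.75
Total provincial income tax: £7,544.10 + £1,380.75 = £8,924.85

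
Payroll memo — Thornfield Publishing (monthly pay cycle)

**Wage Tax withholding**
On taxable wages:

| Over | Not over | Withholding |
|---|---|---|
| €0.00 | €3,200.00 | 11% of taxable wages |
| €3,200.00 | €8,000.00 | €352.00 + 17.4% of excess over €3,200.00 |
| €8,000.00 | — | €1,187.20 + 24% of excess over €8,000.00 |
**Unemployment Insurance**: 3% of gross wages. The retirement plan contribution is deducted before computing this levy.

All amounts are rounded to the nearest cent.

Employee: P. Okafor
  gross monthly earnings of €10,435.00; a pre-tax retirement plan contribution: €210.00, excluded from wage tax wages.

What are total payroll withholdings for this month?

€2,027.95

Wage Tax: taxable = €10,435.00 − €210.00 = €10,225.00
  €1,187.20 + 24% × (€10,225.00 − €8,000.00) = €1,187.20 + 24% × €2,225.00 = €1,721.20
Unemployment Insurance: 3% × €10,225.00 = €306.75
Total: €1,721.20 + €306.75 = €2,027.95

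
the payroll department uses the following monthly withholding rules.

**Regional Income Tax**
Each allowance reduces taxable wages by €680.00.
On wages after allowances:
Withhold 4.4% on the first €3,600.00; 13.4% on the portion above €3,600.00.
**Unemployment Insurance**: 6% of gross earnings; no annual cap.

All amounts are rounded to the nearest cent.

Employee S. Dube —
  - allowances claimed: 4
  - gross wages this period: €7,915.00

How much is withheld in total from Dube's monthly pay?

€847.03

Regional Income Tax: taxable = €7,915.00 − 4×€680.00 = €5,195.00
  €158.40 + 13.4% × (€5,195.00 − €3,600.00) = €158.40 + 13.4% × €1,595.00 = €372.13
Unemployment Insurance: 6% × €7,915.00 = €474.90
Total: €372.13 + €474.90 = €847.03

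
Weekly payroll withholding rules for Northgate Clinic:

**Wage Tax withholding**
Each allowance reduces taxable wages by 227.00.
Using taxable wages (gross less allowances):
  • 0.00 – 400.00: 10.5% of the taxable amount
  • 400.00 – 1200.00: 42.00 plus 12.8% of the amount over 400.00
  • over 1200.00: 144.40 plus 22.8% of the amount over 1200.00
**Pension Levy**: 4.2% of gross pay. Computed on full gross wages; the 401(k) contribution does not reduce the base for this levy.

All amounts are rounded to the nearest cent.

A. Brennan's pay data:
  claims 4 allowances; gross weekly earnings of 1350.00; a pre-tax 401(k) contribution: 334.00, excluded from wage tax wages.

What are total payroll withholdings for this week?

68.04

Wage Tax: taxable = 1350.00 − 334.00 − 4×227.00 = 108.00
  10.5% × 108.00 = 11.34
Pension Levy: 4.2% × 1350.00 = 56.70
Total: 11.34 + 56.70 = 68.04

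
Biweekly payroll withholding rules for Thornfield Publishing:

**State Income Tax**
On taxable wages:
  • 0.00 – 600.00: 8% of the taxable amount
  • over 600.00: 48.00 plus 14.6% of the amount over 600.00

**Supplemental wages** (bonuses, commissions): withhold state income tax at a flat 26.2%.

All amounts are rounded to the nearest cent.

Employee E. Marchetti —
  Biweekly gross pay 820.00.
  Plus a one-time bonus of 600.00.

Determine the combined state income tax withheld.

State Income Tax: taxable = 820.00
  48.00 + 14.6% × (820.00 − 600.00) = 48.00 + 14.6% × 220.00 = 80.12
Supplemental (26.2% flat on bonus): 26.2% × 600.00 = 157.20
Total state income tax: 80.12 + 157.20 = 237.32

237.32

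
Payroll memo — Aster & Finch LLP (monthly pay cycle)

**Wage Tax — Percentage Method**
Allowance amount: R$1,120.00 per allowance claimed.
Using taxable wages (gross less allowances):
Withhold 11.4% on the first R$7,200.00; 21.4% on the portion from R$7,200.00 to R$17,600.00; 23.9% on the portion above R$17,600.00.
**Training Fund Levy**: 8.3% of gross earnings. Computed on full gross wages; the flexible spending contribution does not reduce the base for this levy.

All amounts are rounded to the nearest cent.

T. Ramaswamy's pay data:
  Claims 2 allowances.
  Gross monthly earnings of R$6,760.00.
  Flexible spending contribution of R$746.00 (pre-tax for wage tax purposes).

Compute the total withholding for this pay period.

R$991.32

Wage Tax: taxable = R$6,760.00 − R$746.00 − 2×R$1,120.00 = R$3,774.00
  11.4% × R$3,774.00 = R$430.24
Training Fund Levy: 8.3% × R$6,760.00 = R$561.08
Total: R$430.24 + R$561.08 = R$991.32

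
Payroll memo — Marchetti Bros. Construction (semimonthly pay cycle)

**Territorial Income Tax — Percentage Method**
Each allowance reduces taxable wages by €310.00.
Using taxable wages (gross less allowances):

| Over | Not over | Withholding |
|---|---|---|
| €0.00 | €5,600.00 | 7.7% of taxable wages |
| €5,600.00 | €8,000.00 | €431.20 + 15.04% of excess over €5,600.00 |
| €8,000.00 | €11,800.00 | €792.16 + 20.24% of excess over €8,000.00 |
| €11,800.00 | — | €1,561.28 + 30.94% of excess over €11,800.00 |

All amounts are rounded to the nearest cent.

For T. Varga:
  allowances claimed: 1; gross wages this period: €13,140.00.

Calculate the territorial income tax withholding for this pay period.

€1,879.96

Territorial Income Tax: taxable = €13,140.00 − 1×€310.00 = €12,830.00
  €1,561.28 + 30.94% × (€12,830.00 − €11,800.00) = €1,561.28 + 30.94% × €1,030.00 = €1,879.96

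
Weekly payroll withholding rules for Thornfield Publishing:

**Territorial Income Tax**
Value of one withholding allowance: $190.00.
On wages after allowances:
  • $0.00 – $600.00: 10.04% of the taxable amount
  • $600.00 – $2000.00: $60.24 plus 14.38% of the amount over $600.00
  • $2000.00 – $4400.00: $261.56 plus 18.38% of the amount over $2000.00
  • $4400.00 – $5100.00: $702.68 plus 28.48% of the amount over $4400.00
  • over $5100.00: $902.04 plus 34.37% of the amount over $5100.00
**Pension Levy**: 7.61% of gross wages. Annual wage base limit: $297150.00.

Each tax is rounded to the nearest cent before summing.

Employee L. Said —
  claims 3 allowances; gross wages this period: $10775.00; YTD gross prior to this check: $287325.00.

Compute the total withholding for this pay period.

Territorial Income Tax: taxable = $10775.00 − 3×$190.00 = $10205.00
  $902.04 + 34.37% × ($10205.00 − $5100.00) = $902.04 + 34.37% × $5105.00 = $2656.63
Pension Levy: cap $297150.00 − YTD $287325.00 = $9825.00 subject; 7.61% × $9825.00 = $747.68
Total: $2656.63 + $747.68 = $3404.31

$3404.31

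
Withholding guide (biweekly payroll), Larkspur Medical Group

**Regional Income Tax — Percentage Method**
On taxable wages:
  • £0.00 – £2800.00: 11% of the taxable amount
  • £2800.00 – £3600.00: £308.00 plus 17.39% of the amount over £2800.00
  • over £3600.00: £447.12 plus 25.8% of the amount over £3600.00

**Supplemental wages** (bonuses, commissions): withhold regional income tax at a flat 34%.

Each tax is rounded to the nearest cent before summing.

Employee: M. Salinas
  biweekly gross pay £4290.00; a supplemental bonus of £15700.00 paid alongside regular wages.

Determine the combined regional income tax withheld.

£5963.14

Regional Income Tax: taxable = £4290.00
  £447.12 + 25.8% × (£4290.00 − £3600.00) = £447.12 + 25.8% × £690.00 = £625.14
Supplemental (34% flat on bonus): 34% × £15700.00 = £5338.00
Total regional income tax: £625.14 + £5338.00 = £5963.14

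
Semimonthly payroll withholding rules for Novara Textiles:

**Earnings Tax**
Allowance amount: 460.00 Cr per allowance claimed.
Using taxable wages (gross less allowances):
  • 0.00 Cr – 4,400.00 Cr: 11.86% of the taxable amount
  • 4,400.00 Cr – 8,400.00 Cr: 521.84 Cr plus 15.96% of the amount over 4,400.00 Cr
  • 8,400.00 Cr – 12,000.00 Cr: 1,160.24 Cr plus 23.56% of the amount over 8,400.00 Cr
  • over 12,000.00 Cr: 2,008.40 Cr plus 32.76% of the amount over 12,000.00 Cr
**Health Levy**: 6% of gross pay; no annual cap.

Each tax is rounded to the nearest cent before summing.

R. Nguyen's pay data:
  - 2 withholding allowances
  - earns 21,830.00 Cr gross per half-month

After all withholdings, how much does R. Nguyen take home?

15,592.88 Cr

Earnings Tax: taxable = 21,830.00 Cr − 2×460.00 Cr = 20,910.00 Cr
  2,008.40 Cr + 32.76% × (20,910.00 Cr − 12,000.00 Cr) = 2,008.40 Cr + 32.76% × 8,910.00 Cr = 4,927.32 Cr
Health Levy: 6% × 21,830.00 Cr = 1,309.80 Cr
Total withheld: 4,927.32 Cr + 1,309.80 Cr = 6,237.12 Cr
Net pay: 21,830.00 Cr − 6,237.12 Cr = 15,592.88 Cr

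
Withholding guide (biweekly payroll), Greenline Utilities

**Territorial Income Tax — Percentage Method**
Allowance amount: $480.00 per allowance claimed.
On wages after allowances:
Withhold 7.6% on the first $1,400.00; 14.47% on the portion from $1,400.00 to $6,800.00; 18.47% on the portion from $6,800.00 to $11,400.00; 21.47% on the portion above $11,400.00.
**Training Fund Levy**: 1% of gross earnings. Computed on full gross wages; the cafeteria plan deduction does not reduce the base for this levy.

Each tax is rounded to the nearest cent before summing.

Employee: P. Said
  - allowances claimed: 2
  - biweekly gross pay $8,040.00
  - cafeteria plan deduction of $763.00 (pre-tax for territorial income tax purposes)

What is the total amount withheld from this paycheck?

Territorial Income Tax: taxable = $8,040.00 − $763.00 − 2×$480.00 = $6,317.00
  $106.40 + 14.47% × ($6,317.00 − $1,400.00) = $106.40 + 14.47% × $4,917.00 = $817.89
Training Fund Levy: 1% × $8,040.00 = $80.40
Total: $817.89 + $80.40 = $898.29

$898.29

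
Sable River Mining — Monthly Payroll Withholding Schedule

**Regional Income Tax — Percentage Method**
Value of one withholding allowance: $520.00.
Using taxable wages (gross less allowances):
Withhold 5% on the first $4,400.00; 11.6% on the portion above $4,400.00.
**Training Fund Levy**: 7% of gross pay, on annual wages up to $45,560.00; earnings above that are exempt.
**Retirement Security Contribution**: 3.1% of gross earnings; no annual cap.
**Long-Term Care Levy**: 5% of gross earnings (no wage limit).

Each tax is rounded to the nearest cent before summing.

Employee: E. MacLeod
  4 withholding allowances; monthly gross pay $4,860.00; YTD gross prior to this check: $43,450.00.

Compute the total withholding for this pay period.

Regional Income Tax: taxable = $4,860.00 − 4×$520.00 = $2,780.00
  5% × $2,780.00 = $139.00
Training Fund Levy: cap $45,560.00 − YTD $43,450.00 = $2,110.00 subject; 7% × $2,110.00 = $147.70
Retirement Security Contribution: 3.1% × $4,860.00 = $150.66
Long-Term Care Levy: 5% × $4,860.00 = $243.00
Total: $139.00 + $147.70 + $150.66 + $243.00 = $680.36

$680.36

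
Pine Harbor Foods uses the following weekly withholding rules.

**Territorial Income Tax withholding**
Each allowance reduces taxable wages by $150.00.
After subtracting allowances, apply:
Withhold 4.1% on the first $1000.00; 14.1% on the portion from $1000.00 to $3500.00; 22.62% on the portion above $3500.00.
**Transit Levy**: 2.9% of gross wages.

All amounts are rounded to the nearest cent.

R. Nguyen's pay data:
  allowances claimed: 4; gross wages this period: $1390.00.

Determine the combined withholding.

$72.70

Territorial Income Tax: taxable = $1390.00 − 4×$150.00 = $790.00
  4.1% × $790.00 = $32.39
Transit Levy: 2.9% × $1390.00 = $40.31
Total: $32.39 + $40.31 = $72.70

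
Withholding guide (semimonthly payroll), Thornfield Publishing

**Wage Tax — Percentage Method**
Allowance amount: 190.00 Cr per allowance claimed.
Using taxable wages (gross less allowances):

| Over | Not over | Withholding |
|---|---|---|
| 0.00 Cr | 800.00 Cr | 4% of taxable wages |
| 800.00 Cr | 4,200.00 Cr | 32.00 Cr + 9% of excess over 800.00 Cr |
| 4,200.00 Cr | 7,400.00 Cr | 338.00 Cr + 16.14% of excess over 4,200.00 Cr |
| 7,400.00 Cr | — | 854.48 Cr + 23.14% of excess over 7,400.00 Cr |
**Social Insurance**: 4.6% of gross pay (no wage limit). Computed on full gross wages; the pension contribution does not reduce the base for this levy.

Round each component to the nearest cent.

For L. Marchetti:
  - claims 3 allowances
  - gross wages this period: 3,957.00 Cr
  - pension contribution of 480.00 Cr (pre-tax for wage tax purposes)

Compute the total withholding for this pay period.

403.65 Cr

Wage Tax: taxable = 3,957.00 Cr − 480.00 Cr − 3×190.00 Cr = 2,907.00 Cr
  32.00 Cr + 9% × (2,907.00 Cr − 800.00 Cr) = 32.00 Cr + 9% × 2,107.00 Cr = 221.63 Cr
Social Insurance: 4.6% × 3,957.00 Cr = 182.02 Cr
Total: 221.63 Cr + 182.02 Cr = 403.65 Cr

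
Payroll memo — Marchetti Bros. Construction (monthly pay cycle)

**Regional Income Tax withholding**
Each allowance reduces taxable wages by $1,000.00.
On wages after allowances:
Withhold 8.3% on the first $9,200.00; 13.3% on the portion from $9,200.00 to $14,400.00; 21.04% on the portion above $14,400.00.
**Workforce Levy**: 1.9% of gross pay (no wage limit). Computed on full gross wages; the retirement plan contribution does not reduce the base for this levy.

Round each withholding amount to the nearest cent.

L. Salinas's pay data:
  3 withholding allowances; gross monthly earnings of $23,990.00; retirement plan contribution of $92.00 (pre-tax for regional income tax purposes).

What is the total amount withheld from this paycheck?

Regional Income Tax: taxable = $23,990.00 − $92.00 − 3×$1,000.00 = $20,898.00
  $1,455.20 + 21.04% × ($20,898.00 − $14,400.00) = $1,455.20 + 21.04% × $6,498.00 = $2,822.38
Workforce Levy: 1.9% × $23,990.00 = $455.81
Total: $2,822.38 + $455.81 = $3,278.19

$3,278.19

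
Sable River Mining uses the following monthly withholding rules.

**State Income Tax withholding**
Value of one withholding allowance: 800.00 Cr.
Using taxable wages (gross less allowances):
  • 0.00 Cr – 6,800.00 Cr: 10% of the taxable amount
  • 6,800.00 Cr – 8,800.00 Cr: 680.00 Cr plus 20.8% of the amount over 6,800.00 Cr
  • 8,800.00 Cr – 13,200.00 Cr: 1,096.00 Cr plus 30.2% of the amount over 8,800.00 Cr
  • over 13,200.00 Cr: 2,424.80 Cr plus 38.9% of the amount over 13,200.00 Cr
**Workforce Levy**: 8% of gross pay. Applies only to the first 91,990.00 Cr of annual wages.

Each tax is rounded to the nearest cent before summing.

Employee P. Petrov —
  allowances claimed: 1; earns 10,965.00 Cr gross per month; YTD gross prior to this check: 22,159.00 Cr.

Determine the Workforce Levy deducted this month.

Workforce Levy: 8% × 10,965.00 Cr = 877.20 Cr

877.20 Cr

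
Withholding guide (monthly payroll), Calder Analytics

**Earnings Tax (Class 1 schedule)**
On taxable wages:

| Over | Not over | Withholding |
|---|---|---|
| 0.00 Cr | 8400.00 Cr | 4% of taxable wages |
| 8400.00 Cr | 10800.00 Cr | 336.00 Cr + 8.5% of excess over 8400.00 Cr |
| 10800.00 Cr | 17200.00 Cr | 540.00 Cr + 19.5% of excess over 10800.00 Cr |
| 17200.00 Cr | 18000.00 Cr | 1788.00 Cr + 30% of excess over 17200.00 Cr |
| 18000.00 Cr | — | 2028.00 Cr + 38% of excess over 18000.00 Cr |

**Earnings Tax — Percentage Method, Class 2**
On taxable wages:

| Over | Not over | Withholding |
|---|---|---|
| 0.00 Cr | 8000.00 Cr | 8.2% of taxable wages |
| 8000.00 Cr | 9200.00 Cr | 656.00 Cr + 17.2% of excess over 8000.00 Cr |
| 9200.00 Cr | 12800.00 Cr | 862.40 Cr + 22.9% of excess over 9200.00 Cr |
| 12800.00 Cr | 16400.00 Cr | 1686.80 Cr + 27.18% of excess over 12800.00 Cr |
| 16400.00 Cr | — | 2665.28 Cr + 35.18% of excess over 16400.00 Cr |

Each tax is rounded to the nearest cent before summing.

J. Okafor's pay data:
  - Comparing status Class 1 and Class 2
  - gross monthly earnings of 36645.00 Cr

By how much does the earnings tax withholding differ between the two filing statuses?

674.37 Cr

Earnings Tax (Class 1): taxable = 36645.00 Cr
  2028.00 Cr + 38% × (36645.00 Cr − 18000.00 Cr) = 2028.00 Cr + 38% × 18645.00 Cr = 9113.10 Cr
Earnings Tax (Class 2): taxable = 36645.00 Cr
  2665.28 Cr + 35.18% × (36645.00 Cr − 16400.00 Cr) = 2665.28 Cr + 35.18% × 20245.00 Cr = 9787.47 Cr
Difference: |9113.10 Cr − 9787.47 Cr| = 674.37 Cr (higher under Class 2)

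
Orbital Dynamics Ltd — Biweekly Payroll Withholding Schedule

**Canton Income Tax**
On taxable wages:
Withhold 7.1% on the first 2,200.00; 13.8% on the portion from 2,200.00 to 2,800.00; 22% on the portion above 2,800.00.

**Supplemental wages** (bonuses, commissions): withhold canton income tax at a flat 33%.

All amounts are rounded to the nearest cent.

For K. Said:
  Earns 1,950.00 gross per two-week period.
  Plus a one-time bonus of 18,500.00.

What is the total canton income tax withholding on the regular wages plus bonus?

6,243.45

Canton Income Tax: taxable = 1,950.00
  7.1% × 1,950.00 = 138.45
Supplemental (33% flat on bonus): 33% × 18,500.00 = 6,105.00
Total canton income tax: 138.45 + 6,105.00 = 6,243.45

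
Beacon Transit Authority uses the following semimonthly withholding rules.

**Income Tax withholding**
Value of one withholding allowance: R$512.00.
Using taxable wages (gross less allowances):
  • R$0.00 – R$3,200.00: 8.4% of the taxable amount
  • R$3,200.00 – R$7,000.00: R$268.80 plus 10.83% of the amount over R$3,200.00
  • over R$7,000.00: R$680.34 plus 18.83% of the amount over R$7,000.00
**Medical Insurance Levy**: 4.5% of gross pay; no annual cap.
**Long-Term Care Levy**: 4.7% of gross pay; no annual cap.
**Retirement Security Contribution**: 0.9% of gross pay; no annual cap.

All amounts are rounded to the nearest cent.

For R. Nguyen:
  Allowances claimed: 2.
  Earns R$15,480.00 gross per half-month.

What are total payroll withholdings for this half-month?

R$3,647.78

Income Tax: taxable = R$15,480.00 − 2×R$512.00 = R$14,456.00
  R$680.34 + 18.83% × (R$14,456.00 − R$7,000.00) = R$680.34 + 18.83% × R$7,456.00 = R$2,084.30
Medical Insurance Levy: 4.5% × R$15,480.00 = R$696.60
Long-Term Care Levy: 4.7% × R$15,480.00 = R$727.56
Retirement Security Contribution: 0.9% × R$15,480.00 = R$139.32
Total: R$2,084.30 + R$696.60 + R$727.56 + R$139.32 = R$3,647.78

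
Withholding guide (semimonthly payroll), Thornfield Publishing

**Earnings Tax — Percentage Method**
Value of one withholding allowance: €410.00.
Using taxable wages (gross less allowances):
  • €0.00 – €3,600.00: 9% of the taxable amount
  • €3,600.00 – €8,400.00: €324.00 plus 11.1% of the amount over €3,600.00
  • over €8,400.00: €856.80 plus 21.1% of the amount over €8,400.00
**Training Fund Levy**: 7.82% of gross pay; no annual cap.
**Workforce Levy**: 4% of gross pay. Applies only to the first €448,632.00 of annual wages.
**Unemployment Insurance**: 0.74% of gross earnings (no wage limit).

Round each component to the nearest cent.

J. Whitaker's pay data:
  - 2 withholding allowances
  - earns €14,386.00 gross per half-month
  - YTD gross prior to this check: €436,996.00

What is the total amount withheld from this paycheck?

Earnings Tax: taxable = €14,386.00 − 2×€410.00 = €13,566.00
  €856.80 + 21.1% × (€13,566.00 − €8,400.00) = €856.80 + 21.1% × €5,166.00 = €1,946.83
Training Fund Levy: 7.82% × €14,386.00 = €1,124.99
Workforce Levy: cap €448,632.00 − YTD €436,996.00 = €11,636.00 subject; 4% × €11,636.00 = €465.44
Unemployment Insurance: 0.74% × €14,386.00 = €106.46
Total: €1,946.83 + €1,124.99 + €465.44 + €106.46 = €3,643.72

€3,643.72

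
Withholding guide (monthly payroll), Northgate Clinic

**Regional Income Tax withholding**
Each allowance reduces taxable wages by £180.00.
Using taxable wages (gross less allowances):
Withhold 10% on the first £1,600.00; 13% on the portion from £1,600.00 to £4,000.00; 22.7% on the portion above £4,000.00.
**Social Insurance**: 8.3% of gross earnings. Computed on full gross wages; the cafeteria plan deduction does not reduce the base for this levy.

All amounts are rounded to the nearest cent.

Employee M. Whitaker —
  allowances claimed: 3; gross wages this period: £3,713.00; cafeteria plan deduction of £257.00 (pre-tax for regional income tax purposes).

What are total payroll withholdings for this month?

£639.26

Regional Income Tax: taxable = £3,713.00 − £257.00 − 3×£180.00 = £2,916.00
  £160.00 + 13% × (£2,916.00 − £1,600.00) = £160.00 + 13% × £1,316.00 = £331.08
Social Insurance: 8.3% × £3,713.00 = £308.18
Total: £331.08 + £308.18 = £639.26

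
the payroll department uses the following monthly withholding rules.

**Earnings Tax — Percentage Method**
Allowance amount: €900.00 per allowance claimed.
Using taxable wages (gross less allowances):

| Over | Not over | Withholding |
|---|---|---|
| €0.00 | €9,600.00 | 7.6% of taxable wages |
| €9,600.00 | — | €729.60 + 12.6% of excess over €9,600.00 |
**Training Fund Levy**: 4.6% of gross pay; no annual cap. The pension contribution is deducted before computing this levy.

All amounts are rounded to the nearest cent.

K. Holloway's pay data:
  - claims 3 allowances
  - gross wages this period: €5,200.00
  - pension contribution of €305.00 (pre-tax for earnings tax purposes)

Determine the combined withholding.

Earnings Tax: taxable = €5,200.00 − €305.00 − 3×€900.00 = €2,195.00
  7.6% × €2,195.00 = €166.82
Training Fund Levy: 4.6% × €4,895.00 = €225.17
Total: €166.82 + €225.17 = €391.99

€391.99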